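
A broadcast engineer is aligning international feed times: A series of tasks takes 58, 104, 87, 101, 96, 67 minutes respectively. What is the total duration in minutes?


Durations: 58, 104, 87, 101, 96, 67
Running sum: 58
+ 104 = 162
+ 87 = 249
+ 101 = 350
+ 96 = 446
+ 67 = 513
Total duration: 513 minutes
That is 8 hours and 33 minutes

513


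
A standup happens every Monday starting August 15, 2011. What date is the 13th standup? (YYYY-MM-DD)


First occurrence: 2011-08-15 (occurrence 1)
Each occurrence is 7 days after the previous.
Occurrence 13 is 12 weeks after the first.
12 weeks = 84 days
2011-08-15 + 84 days = 2011-11-07

2011-11-07


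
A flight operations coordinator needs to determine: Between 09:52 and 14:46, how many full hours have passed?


Start: 09:52
End: 14:46
Hour difference: 14 - 9 = 5 hours
Minute difference: 46 - 52 = -6 minutes
Total minutes: 294
Complete hours: 294 / 60 = 4 (remainder 54)

4


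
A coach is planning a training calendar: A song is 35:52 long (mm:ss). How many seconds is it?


Minutes: 35
Extra seconds: 52
Seconds per minute: 60
Minutes to seconds: 35 x 60 = 2100
Total: 2100 + 52 = 2152

2152


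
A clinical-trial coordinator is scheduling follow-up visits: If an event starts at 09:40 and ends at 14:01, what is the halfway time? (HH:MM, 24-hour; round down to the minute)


Start time: 09:40 = 580 minutes from midnight
End time: 14:01 = 841 minutes from midnight
Sum: 580 + 841 = 1421
Midpoint: 1421 / 2 = 710 minutes
Convert: 710 / 60 = 11 hours, 50 minutes
Result: 11:50

11:50


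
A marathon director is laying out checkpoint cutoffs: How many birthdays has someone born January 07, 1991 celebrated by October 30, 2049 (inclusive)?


Birth: 1991-01-07
Reference: 2049-10-30
Year difference: 2049 - 1991 = 58
Has birthday (01-07) occurred by 10-30? Yes
Age in full years: 58

58


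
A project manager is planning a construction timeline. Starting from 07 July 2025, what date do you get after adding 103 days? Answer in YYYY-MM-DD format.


Start: 2025-07-07
Adding 103 days
Days remaining in July: 24
After July: 79 days still to add
August 2025: 31 days, 48 remaining
September 2025: 30 days, 18 remaining
October 2025 has 31 days, need 18
Result: 2025-10-18

2025-10-18


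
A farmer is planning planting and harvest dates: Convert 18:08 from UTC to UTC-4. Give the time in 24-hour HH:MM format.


Local time: 18:08 at UTC (offset 0h)
Target zone: UTC-4 (offset -4h)
Difference: -4 - (0) = -4 hours
Calculation: 18 + (-4) = 14
Result: 14:08

14:08


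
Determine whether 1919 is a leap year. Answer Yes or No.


Year: 1919
Divisible by 4? 1919 / 4 = 479.75 -> No
Not divisible by 4, so NOT a leap year

No


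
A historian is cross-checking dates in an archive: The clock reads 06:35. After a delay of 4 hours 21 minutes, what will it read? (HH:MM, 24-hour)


Start time: 06:35
Adding: 4 hours 21 minutes
Minutes: 35 + 21 = 56
Hours: 6 + 4 + 0 = 10
Result: 10:56

10:56


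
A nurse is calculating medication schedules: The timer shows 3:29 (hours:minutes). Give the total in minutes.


Hours: 3
Minutes: 29
Convert hours to minutes: 3 x 60 = 180
Add remaining minutes: 180 + 29 = 209

209


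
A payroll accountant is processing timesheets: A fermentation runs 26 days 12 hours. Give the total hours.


Days: 26
Extra hours: 12
Hours per day: 24
Days to hours: 26 x 24 = 624
Total: 624 + 12 = 636

636


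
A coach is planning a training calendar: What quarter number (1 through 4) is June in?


Month: June (month 6)
Q1: January-March (months 1-3)
Q2: April-June (months 4-6)
Q3: July-September (months 7-9)
Q4: October-December (months 10-12)
Month 6 falls in Q2

2


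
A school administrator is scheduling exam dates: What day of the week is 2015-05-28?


Date: 2015-05-28
January 1, 2015 is a Thursday
Day of year: 148
Offset from Jan 1: 147 days
147 mod 7 = 0
Result: Thursday

Thursday


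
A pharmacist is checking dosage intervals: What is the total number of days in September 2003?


Month: September
Year: 2003
September is a 30-day month
Total: 30 days

30


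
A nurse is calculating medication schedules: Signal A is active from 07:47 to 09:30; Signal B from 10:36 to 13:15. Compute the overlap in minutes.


Interval A: [467, 570] minutes from midnight
Interval B: [636, 795] minutes from midnight
Overlap start = max(467, 636) = 636
Overlap end = min(570, 795) = 570
End <= start, so the intervals do not overlap: 0 minutes

0


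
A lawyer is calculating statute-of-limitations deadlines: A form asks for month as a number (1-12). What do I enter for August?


Calendar month order:
7. July
8. August <--
9. September
August is month number 8

8


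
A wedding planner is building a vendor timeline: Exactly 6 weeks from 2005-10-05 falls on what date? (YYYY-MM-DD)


Start: 2005-10-05
Weeks to add: 6
Convert to days: 6 x 7 = 42 days
Add 42 days to 2005-10-05
Result: 2005-11-16

2005-11-16


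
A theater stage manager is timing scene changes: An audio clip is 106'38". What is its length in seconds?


Minutes: 106
Seconds: 38
Convert minutes to seconds: 106 x 60 = 6360
Add remaining seconds: 6360 + 38 = 6398

6398


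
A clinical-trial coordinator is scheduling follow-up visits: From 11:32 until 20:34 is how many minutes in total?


Start time: 11:32 = 692 minutes from midnight
End time: 20:34 = 1234 minutes from midnight
Difference: 1234 - 692 = 542 minutes
That is 9 hours and 2 minutes

542


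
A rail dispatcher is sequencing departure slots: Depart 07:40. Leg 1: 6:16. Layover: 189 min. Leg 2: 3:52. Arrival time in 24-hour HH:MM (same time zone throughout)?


Depart: 07:40
Leg 1: +376 min -> 13:56
Layover: +189 min -> 17:05
Leg 2: +232 min -> 20:57
Total travel: 797 minutes = 13h 17m
Arrival: 20:57

20:57


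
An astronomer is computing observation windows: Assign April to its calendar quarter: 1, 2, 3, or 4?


Month: April (month 4)
Q1: January-March (months 1-3)
Q2: April-June (months 4-6)
Q3: July-September (months 7-9)
Q4: October-December (months 10-12)
Month 4 falls in Q2

2


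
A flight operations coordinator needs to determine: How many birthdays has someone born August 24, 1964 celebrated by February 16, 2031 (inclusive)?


Birth: 1964-08-24
Reference: 2031-02-16
Year difference: 2031 - 1964 = 67
Has birthday (08-24) occurred by 02-16? No
Birthday not yet reached this year -> subtract 1
Age in full years: 66

66


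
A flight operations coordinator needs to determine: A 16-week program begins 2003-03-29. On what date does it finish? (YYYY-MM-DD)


Start: 2003-03-29
Weeks to add: 16
Convert to days: 16 x 7 = 112 days
Add 112 days to 2003-03-29
Result: 2003-07-19

2003-07-19


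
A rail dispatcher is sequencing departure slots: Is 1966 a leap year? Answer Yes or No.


Year: 1966
Divisible by 4? 1966 / 4 = 491.5 -> No
Not divisible by 4, so NOT a leap year

No


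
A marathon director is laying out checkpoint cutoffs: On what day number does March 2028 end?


Month: March
Year: 2028
March is a 31-day month
Total: 31 days

31


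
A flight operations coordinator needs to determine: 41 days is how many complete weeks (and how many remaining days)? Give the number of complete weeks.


Total days: 41
Days per week: 7
Division: 41 / 7 = 5 remainder 6
Complete weeks: 5
Remaining days: 6

5


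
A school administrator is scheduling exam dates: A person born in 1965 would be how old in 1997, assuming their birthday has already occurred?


Birth year: 1965
Current year: 1997
Age = current year - birth year
Age = 1997 - 1965 = 32

32


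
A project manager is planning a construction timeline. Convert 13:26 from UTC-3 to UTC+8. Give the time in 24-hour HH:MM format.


Local time: 13:26 at UTC-3 (offset -3h)
Target zone: UTC+8 (offset 8h)
Difference: 8 - (-3) = 11 hours
Calculation: 13 + (11) = 24
Wraparound: (24) mod 24 = 0
Result: 00:26

00:26


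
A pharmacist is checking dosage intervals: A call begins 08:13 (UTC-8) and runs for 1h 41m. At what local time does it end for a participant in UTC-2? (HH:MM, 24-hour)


Start: 08:13 in UTC-8
Step 1 - add duration:
  minutes: 13 + 41 = 54
  hours: 8 + 1 + 0 = 9
  end in UTC-8: 09:54
Step 2 - convert UTC-8 -> UTC-2:
  offset difference: -2 - (-8) = 6 hours
  9 + (6) = 15 -> mod 24 = 15
Result: 15:54 in UTC-2

15:54


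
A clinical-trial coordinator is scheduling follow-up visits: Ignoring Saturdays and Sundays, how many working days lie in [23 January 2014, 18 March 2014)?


Start: 2014-01-23 (Thursday)
End (exclusive): 2014-03-18 (Tuesday)
Total calendar days: 54
Full weeks: 54 // 7 = 7 -> 35 weekdays
Remaining 5 days starting on Thursday:
  Thu(w), Fri(w), Sat(-), Sun(-), Mon(w) -> 3 weekdays
Total business days: 35 + 3 = 38

38


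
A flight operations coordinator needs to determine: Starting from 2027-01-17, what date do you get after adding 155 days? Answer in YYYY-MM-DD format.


Start: 2027-01-17
Adding 155 days
Days remaining in January: 14
After January: 141 days still to add
February 2027: 28 days, 113 remaining
March 2027: 31 days, 82 remaining
April 2027: 30 days, 52 remaining
May 2027: 31 days, 21 remaining
Result: 2027-06-21

2027-06-21


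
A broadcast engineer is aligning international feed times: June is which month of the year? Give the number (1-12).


Calendar month order:
5. May
6. June <--
7. July
June is month number 6

6


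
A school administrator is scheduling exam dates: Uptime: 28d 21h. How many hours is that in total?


Days: 28
Extra hours: 21
Hours per day: 24
Days to hours: 28 x 24 = 672
Total: 672 + 21 = 693

693


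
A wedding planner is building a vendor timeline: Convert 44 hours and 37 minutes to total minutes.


Hours: 44
Minutes: 37
Convert hours to minutes: 44 x 60 = 2640
Add remaining minutes: 2640 + 37 = 2677

2677


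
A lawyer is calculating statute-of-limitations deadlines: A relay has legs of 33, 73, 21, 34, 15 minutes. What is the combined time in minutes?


Durations: 33, 73, 21, 34, 15
Running sum: 33
+ 73 = 106
+ 21 = 127
+ 34 = 161
+ 15 = 176
Total duration: 176 minutes
That is 2 hours and 56 minutes

176


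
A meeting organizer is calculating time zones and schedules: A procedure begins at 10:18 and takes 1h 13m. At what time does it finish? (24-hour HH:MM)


Start time: 10:18
Adding: 1 hours 13 minutes
Minutes: 18 + 13 = 31
Hours: 10 + 1 + 0 = 11
Result: 11:31

11:31


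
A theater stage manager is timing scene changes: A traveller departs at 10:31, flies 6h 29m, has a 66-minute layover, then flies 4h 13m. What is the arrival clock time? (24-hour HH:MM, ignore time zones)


Depart: 10:31
Leg 1: +389 min -> 17:00
Layover: +66 min -> 18:06
Leg 2: +253 min -> 22:19
Total travel: 708 minutes = 11h 48m
Arrival: 22:19

22:19


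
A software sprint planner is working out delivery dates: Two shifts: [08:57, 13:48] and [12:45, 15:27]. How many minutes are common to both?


Interval A: [537, 828] minutes from midnight
Interval B: [765, 927] minutes from midnight
Overlap start = max(537, 765) = 765
Overlap end = min(828, 927) = 828
Overlap = 828 - 765 = 63 minutes

63


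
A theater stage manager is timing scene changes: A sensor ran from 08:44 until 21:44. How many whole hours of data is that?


Start: 08:44
End: 21:44
Hour difference: 21 - 8 = 13 hours
Minute difference: 44 - 44 = 0 minutes
Total minutes: 780
Complete hours: 780 / 60 = 13 (remainder 0)

13


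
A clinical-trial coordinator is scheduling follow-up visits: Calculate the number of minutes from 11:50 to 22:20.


Start time: 11:50 = 710 minutes from midnight
End time: 22:20 = 1340 minutes from midnight
Difference: 1340 - 710 = 630 minutes
That is 10 hours and 30 minutes

630


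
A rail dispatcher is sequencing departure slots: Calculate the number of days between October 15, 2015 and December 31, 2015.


Start: October 15, 2015
End: December 31, 2015
Days left in October: 16
November: 30
December: 31
Sum of remaining months: 61
Total: 16 + 61 = 77

77


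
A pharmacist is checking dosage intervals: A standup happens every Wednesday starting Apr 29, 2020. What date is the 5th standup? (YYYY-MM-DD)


First occurrence: 2020-04-29 (occurrence 1)
Each occurrence is 7 days after the previous.
Occurrence 5 is 4 weeks after the first.
4 weeks = 28 days
2020-04-29 + 28 days = 2020-05-27

2020-05-27


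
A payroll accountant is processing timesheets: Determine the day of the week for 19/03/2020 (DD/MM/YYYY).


Date: 2020-03-19
January 1, 2020 is a Wednesday
Day of year: 79
Offset from Jan 1: 78 days
78 mod 7 = 1
Result: Thursday

Thursday


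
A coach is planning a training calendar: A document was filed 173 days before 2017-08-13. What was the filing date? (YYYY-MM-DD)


Start: 2017-08-13
Subtracting 173 days
Days already passed in August: 13
After going back through August: 160 more days to subtract
July 2017: 31 days, 129 remaining
June 2017: 30 days, 99 remaining
May 2017: 31 days, 68 remaining
April 2017: 30 days, 38 remaining
Result: 2017-02-21

2017-02-21


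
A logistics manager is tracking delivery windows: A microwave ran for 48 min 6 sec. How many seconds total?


Minutes: 48
Extra seconds: 6
Seconds per minute: 60
Minutes to seconds: 48 x 60 = 2880
Total: 2880 + 6 = 2886

2886


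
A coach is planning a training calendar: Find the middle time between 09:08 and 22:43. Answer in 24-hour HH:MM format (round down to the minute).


Start time: 09:08 = 548 minutes from midnight
End time: 22:43 = 1363 minutes from midnight
Sum: 548 + 1363 = 1911
Midpoint: 1911 / 2 = 955 minutes
Convert: 955 / 60 = 15 hours, 55 minutes
Result: 15:55

15:55


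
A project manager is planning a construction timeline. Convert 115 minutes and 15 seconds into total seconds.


Minutes: 115
Seconds: 15
Convert minutes to seconds: 115 x 60 = 6900
Add remaining seconds: 6900 + 15 = 6915

6915


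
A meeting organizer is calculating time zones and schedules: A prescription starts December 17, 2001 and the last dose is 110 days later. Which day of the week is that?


Start: 2001-12-17 (Monday)
Step 1 - find target date: add 110 days
  2001-12-17 + 110 days = 2002-04-06
Step 2 - day of week:
  110 mod 7 = 5
  Monday + 5 days -> Saturday
Result: Saturday (2002-04-06)

Saturday


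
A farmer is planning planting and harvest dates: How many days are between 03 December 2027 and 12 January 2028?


Start date: 2027-12-03
End date: 2028-01-12
Dec 2027: +29 days
Jan 2028: +11 days
Total: 40 days

40


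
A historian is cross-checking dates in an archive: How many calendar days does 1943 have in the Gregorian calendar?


Year: 1943
Check leap year rules:
Divisible by 4? No
1943 is not a leap year
Days: 365

365


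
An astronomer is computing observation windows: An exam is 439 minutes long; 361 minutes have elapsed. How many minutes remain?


Total budget: 439 minutes
Time used: 361 minutes
Remaining: 439 - 361 = 78 minutes
Percent used: 82.2%
Percent remaining: 17.8%

78


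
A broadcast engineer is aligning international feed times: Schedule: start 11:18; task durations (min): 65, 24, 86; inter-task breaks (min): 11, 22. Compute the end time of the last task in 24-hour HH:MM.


Start: 11:18 = 678 min from midnight
  after task 1 (65 min): 12:23
  after break (11 min): 12:34
  after task 2 (24 min): 12:58
  after break (22 min): 13:20
  after task 3 (86 min): 14:46
Total elapsed: 208 minutes
End time: 14:46

14:46


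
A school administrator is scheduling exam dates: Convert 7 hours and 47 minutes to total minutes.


Hours: 7
Extra minutes: 47
Minutes per hour: 60
Hours to minutes: 7 x 60 = 420
Total: 420 + 47 = 467

467


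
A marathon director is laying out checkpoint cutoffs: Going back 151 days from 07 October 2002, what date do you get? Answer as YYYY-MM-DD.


Start: 2002-10-07
Subtracting 151 days
Days already passed in October: 7
After going back through October: 144 more days to subtract
September 2002: 30 days, 114 remaining
August 2002: 31 days, 83 remaining
July 2002: 31 days, 52 remaining
June 2002: 30 days, 22 remaining
Result: 2002-05-09

2002-05-09


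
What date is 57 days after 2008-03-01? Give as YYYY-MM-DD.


Start: 2008-03-01
Adding 57 days
Days remaining in March: 30
After March: 27 days still to add
April 2008 has 30 days, need 27
Result: 2008-04-27

2008-04-27


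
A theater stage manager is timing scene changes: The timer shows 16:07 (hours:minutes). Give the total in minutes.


Hours: 16
Minutes: 7
Convert hours to minutes: 16 x 60 = 960
Add remaining minutes: 960 + 7 = 967

967


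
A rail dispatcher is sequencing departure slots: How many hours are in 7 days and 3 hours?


Days: 7
Extra hours: 3
Hours per day: 24
Days to hours: 7 x 24 = 168
Total: 168 + 3 = 171

171


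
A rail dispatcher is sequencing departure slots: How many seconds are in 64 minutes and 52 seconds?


Minutes: 64
Seconds: 52
Convert minutes to seconds: 64 x 60 = 3840
Add remaining seconds: 3840 + 52 = 3892

3892


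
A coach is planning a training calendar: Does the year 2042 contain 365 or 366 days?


Year: 2042
Check leap year rules:
Divisible by 4? No
2042 is not a leap year
Days: 365

365


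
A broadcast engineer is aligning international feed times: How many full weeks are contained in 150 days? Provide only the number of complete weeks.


Total days: 150
Days per week: 7
Division: 150 / 7 = 21 remainder 3
Complete weeks: 21
Remaining days: 3

21


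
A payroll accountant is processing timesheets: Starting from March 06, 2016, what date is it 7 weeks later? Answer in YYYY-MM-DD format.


Start: 2016-03-06
Weeks to add: 7
Convert to days: 7 x 7 = 49 days
Add 49 days to 2016-03-06
Result: 2016-04-24

2016-04-24


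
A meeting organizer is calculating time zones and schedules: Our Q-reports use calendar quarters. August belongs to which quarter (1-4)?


Month: August (month 8)
Q1: January-March (months 1-3)
Q2: April-June (months 4-6)
Q3: July-September (months 7-9)
Q4: October-December (months 10-12)
Month 8 falls in Q3

3


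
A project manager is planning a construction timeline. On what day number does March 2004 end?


Month: March
Year: 2004
March is a 31-day month
Total: 31 days

31


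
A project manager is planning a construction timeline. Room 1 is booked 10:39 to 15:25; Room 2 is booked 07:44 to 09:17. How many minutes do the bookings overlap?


Interval A: [639, 925] minutes from midnight
Interval B: [464, 557] minutes from midnight
Overlap start = max(639, 464) = 639
Overlap end = min(925, 557) = 557
End <= start, so the intervals do not overlap: 0 minutes

0


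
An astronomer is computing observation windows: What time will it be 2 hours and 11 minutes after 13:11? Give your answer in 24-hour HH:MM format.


Start time: 13:11
Adding: 2 hours 11 minutes
Minutes: 11 + 11 = 22
Hours: 13 + 2 + 0 = 15
Result: 15:22

15:22


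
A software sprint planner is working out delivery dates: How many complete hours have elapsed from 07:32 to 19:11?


Start: 07:32
End: 19:11
Hour difference: 19 - 7 = 12 hours
Minute difference: 11 - 32 = -21 minutes
Total minutes: 699
Complete hours: 699 / 60 = 11 (remainder 39)

11


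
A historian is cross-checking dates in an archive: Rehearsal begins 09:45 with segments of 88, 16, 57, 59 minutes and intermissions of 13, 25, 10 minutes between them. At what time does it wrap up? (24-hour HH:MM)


Start: 09:45 = 585 min from midnight
  after task 1 (88 min): 11:13
  after break (13 min): 11:26
  after task 2 (16 min): 11:42
  after break (25 min): 12:07
  after task 3 (57 min): 13:04
  after break (10 min): 13:14
  after task 4 (59 min): 14:13
Total elapsed: 268 minutes
End time: 14:13

14:13


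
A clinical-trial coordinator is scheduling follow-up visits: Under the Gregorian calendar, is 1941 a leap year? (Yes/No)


Year: 1941
Divisible by 4? 1941 / 4 = 485.25 -> No
Not divisible by 4, so NOT a leap year

No


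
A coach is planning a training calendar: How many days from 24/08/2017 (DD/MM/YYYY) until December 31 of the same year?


Start: August 24, 2017
End: December 31, 2017
Days left in August: 7
September: 30
October: 31
November: 30
December: 31
Sum of remaining months: 122
Total: 7 + 122 = 129

129


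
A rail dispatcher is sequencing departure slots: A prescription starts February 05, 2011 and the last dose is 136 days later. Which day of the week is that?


Start: 2011-02-05 (Saturday)
Step 1 - find target date: add 136 days
  2011-02-05 + 136 days = 2011-06-21
Step 2 - day of week:
  136 mod 7 = 3
  Saturday + 3 days -> Tuesday
Result: Tuesday (2011-06-21)

Tuesday


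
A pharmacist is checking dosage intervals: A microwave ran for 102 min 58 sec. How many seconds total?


Minutes: 102
Extra seconds: 58
Seconds per minute: 60
Minutes to seconds: 102 x 60 = 6120
Total: 6120 + 58 = 6178

6178


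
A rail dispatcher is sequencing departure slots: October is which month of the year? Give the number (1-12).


Calendar month order:
9. September
10. October <--
11. November
October is month number 10

10


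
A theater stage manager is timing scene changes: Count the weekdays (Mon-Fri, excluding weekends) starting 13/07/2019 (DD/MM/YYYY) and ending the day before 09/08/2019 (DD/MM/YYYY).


Start: 2019-07-13 (Saturday)
End (exclusive): 2019-08-09 (Friday)
Total calendar days: 27
Full weeks: 27 // 7 = 3 -> 15 weekdays
Remaining 6 days starting on Saturday:
  Sat(-), Sun(-), Mon(w), Tue(w), Wed(w), Thu(w) -> 4 weekdays
Total business days: 15 + 4 = 19

19


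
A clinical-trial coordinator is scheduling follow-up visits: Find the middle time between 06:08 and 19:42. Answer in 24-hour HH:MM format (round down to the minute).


Start time: 06:08 = 368 minutes from midnight
End time: 19:42 = 1182 minutes from midnight
Sum: 368 + 1182 = 1550
Midpoint: 1550 / 2 = 775 minutes
Convert: 775 / 60 = 12 hours, 55 minutes
Result: 12:55

12:55


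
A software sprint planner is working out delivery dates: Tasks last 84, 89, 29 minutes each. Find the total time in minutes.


Durations: 84, 89, 29
Running sum: 84
+ 89 = 173
+ 29 = 202
Total duration: 202 minutes
That is 3 hours and 22 minutes

202


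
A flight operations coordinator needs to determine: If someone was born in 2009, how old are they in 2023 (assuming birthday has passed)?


Birth year: 2009
Current year: 2023
Age = current year - birth year
Age = 2023 - 2009 = 14

14


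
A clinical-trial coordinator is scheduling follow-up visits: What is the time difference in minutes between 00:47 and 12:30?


Start time: 00:47 = 47 minutes from midnight
End time: 12:30 = 750 minutes from midnight
Difference: 750 - 47 = 703 minutes
That is 11 hours and 43 minutes

703


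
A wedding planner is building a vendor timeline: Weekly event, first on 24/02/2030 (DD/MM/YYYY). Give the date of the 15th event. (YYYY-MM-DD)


First occurrence: 2030-02-24 (occurrence 1)
Each occurrence is 7 days after the previous.
Occurrence 15 is 14 weeks after the first.
14 weeks = 98 days
2030-02-24 + 98 days = 2030-06-02

2030-06-02


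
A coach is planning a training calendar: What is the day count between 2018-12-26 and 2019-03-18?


Start date: 2018-12-26
End date: 2019-03-18
Dec 2018: +6 days
Jan 2019: +31 days
Feb 2019: +28 days
Mar 2019: +17 days
Total: 82 days

82


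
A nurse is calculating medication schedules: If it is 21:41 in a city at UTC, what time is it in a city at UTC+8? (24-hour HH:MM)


Local time: 21:41 at UTC (offset 0h)
Target zone: UTC+8 (offset 8h)
Difference: 8 - (0) = 8 hours
Calculation: 21 + (8) = 29
Wraparound: (29) mod 24 = 5
Result: 05:41

05:41


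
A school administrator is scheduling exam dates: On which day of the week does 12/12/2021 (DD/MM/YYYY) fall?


Date: 2021-12-12
January 1, 2021 is a Friday
Day of year: 346
Offset from Jan 1: 345 days
345 mod 7 = 2
Result: Sunday

Sunday


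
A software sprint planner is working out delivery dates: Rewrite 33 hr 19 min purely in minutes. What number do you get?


Hours: 33
Extra minutes: 19
Minutes per hour: 60
Hours to minutes: 33 x 60 = 1980
Total: 1980 + 19 = 1999

1999


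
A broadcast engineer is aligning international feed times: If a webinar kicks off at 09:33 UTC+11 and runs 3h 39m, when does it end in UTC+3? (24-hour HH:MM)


Start: 09:33 in UTC+11
Step 1 - add duration:
  minutes: 33 + 39 = 72 (carry 1h)
  hours: 9 + 3 + 1 = 13
  end in UTC+11: 13:12
Step 2 - convert UTC+11 -> UTC+3:
  offset difference: 3 - (11) = -8 hours
  13 + (-8) = 5 -> mod 24 = 5
Result: 05:12 in UTC+3

05:12


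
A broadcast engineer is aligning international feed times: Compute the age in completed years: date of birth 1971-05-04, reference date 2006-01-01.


Birth: 1971-05-04
Reference: 2006-01-01
Year difference: 2006 - 1971 = 35
Has birthday (05-04) occurred by 01-01? No
Birthday not yet reached this year -> subtract 1
Age in full years: 34

34


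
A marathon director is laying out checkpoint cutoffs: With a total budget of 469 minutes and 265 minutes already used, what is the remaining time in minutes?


Total budget: 469 minutes
Time used: 265 minutes
Remaining: 469 - 265 = 204 minutes
Percent used: 56.5%
Percent remaining: 43.5%

204


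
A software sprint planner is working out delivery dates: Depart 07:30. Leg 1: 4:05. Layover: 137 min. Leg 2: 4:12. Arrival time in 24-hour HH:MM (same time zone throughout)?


Depart: 07:30
Leg 1: +245 min -> 11:35
Layover: +137 min -> 13:52
Leg 2: +252 min -> 18:04
Total travel: 634 minutes = 10h 34m
Arrival: 18:04

18:04


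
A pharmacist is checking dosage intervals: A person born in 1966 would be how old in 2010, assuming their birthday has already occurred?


Birth year: 1966
Current year: 2010
Age = current year - birth year
Age = 2010 - 1966 = 44

44


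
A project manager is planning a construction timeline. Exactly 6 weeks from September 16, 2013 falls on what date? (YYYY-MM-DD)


Start: 2013-09-16
Weeks to add: 6
Convert to days: 6 x 7 = 42 days
Add 42 days to 2013-09-16
Result: 2013-10-28

2013-10-28


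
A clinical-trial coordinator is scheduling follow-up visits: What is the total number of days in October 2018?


Month: October
Year: 2018
October is a 31-day month
Total: 31 days

31


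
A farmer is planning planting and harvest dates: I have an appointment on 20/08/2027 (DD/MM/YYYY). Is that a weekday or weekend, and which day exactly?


Date: 2027-08-20
January 1, 2027 is a Friday
Day of year: 232
Offset from Jan 1: 231 days
231 mod 7 = 0
Result: Friday

Friday


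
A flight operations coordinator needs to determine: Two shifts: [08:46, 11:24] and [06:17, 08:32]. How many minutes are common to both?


Interval A: [526, 684] minutes from midnight
Interval B: [377, 512] minutes from midnight
Overlap start = max(526, 377) = 526
Overlap end = min(684, 512) = 512
End <= start, so the intervals do not overlap: 0 minutes

0


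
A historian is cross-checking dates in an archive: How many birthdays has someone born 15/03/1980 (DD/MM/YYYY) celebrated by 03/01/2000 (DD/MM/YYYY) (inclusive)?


Birth: 1980-03-15
Reference: 2000-01-03
Year difference: 2000 - 1980 = 20
Has birthday (03-15) occurred by 01-03? No
Birthday not yet reached this year -> subtract 1
Age in full years: 19

19


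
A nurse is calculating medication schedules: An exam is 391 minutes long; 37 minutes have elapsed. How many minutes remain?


Total budget: 391 minutes
Time used: 37 minutes
Remaining: 391 - 37 = 354 minutes
Percent used: 9.5%
Percent remaining: 90.5%

354


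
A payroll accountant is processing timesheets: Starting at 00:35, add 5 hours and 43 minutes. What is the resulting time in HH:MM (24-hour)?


Start time: 00:35
Adding: 5 hours 43 minutes
Minutes: 35 + 43 = 78
Minute overflow: 78 >= 60, so carry 1 hour, minutes = 18
Hours: 0 + 5 + 1 = 6
Result: 06:18

06:18


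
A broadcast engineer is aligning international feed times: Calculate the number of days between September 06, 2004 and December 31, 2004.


Start: September 06, 2004
End: December 31, 2004
Days left in September: 24
October: 31
November: 30
December: 31
Sum of remaining months: 92
Total: 24 + 92 = 116

116


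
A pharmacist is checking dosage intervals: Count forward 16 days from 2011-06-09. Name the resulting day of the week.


Start: 2011-06-09 (Thursday)
Step 1 - find target date: add 16 days
  2011-06-09 + 16 days = 2011-06-25
Step 2 - day of week:
  16 mod 7 = 2
  Thursday + 2 days -> Saturday
Result: Saturday (2011-06-25)

Saturday


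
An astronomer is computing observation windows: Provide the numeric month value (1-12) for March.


Calendar month order:
2. February
3. March <--
4. April
March is month number 3

3


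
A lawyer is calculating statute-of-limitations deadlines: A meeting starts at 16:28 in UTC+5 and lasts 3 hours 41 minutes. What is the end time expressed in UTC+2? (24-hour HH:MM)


Start: 16:28 in UTC+5
Step 1 - add duration:
  minutes: 28 + 41 = 69 (carry 1h)
  hours: 16 + 3 + 1 = 20
  end in UTC+5: 20:09
Step 2 - convert UTC+5 -> UTC+2:
  offset difference: 2 - (5) = -3 hours
  20 + (-3) = 17 -> mod 24 = 17
Result: 17:09 in UTC+2

17:09


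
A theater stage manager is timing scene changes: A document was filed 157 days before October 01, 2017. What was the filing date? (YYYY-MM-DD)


Start: 2017-10-01
Subtracting 157 days
Days already passed in October: 1
After going back through October: 156 more days to subtract
September 2017: 30 days, 126 remaining
August 2017: 31 days, 95 remaining
July 2017: 31 days, 64 remaining
June 2017: 30 days, 34 remaining
Result: 2017-04-27

2017-04-27


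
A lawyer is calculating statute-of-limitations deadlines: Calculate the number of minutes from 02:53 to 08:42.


Start time: 02:53 = 173 minutes from midnight
End time: 08:42 = 522 minutes from midnight
Difference: 522 - 173 = 349 minutes
That is 5 hours and 49 minutes

349


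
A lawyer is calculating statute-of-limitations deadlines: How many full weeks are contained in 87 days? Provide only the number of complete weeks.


Total days: 87
Days per week: 7
Division: 87 / 7 = 12 remainder 3
Complete weeks: 12
Remaining days: 3

12


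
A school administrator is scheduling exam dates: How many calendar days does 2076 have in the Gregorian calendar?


Year: 2076
Check leap year rules:
Divisible by 4? Yes
Divisible by 100? No
2076 is a leap year
Days: 366

366


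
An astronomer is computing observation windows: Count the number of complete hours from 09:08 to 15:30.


Start: 09:08
End: 15:30
Hour difference: 15 - 9 = 6 hours
Minute difference: 30 - 8 = 22 minutes
Total minutes: 382
Complete hours: 382 / 60 = 6 (remainder 22)

6


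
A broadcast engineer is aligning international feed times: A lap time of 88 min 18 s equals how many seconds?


Minutes: 88
Seconds: 18
Convert minutes to seconds: 88 x 60 = 5280
Add remaining seconds: 5280 + 18 = 5298

5298


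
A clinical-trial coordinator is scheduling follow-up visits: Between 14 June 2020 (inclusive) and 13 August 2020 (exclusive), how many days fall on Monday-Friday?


Start: 2020-06-14 (Sunday)
End (exclusive): 2020-08-13 (Thursday)
Total calendar days: 60
Full weeks: 60 // 7 = 8 -> 40 weekdays
Remaining 4 days starting on Sunday:
  Sun(-), Mon(w), Tue(w), Wed(w) -> 3 weekdays
Total business days: 40 + 3 = 43

43


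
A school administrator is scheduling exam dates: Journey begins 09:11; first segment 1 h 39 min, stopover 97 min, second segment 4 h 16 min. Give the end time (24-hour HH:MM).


Depart: 09:11
Leg 1: +99 min -> 10:50
Layover: +97 min -> 12:27
Leg 2: +256 min -> 16:43
Total travel: 452 minutes = 7h 32m
Arrival: 16:43

16:43


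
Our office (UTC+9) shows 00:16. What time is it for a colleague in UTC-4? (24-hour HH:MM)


Local time: 00:16 at UTC+9 (offset 9h)
Target zone: UTC-4 (offset -4h)
Difference: -4 - (9) = -13 hours
Calculation: 0 + (-13) = -13
Wraparound: (-13) mod 24 = 11
Result: 11:16

11:16


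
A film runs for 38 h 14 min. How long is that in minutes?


Hours: 38
Minutes: 14
Convert hours to minutes: 38 x 60 = 2280
Add remaining minutes: 2280 + 14 = 2294

2294


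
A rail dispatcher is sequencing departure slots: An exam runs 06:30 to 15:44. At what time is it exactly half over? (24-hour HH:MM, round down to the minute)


Start time: 06:30 = 390 minutes from midnight
End time: 15:44 = 944 minutes from midnight
Sum: 390 + 944 = 1334
Midpoint: 1334 / 2 = 667 minutes
Convert: 667 / 60 = 11 hours, 7 minutes
Result: 11:07

11:07


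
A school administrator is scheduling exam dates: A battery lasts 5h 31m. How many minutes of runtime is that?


Hours: 5
Extra minutes: 31
Minutes per hour: 60
Hours to minutes: 5 x 60 = 300
Total: 300 + 31 = 331

331


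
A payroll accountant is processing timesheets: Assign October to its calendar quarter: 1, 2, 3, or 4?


Month: October (month 10)
Q1: January-March (months 1-3)
Q2: April-June (months 4-6)
Q3: July-September (months 7-9)
Q4: October-December (months 10-12)
Month 10 falls in Q4

4


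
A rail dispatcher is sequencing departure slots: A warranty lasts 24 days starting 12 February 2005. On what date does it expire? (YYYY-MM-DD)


Start: 2005-02-12
Adding 24 days
Days remaining in February: 16
After February: 8 days still to add
March 2005 has 31 days, need 8
Result: 2005-03-08

2005-03-08


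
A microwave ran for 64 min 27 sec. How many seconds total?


Minutes: 64
Extra seconds: 27
Seconds per minute: 60
Minutes to seconds: 64 x 60 = 3840
Total: 3840 + 27 = 3867

3867


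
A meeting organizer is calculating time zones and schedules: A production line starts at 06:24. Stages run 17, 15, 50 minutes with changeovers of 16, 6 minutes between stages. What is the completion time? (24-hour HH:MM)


Start: 06:24 = 384 min from midnight
  after task 1 (17 min): 06:41
  after break (16 min): 06:57
  after task 2 (15 min): 07:12
  after break (6 min): 07:18
  after task 3 (50 min): 08:08
Total elapsed: 104 minutes
End time: 08:08

08:08


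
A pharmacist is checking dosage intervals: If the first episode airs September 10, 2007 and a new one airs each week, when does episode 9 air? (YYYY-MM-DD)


First occurrence: 2007-09-10 (occurrence 1)
Each occurrence is 7 days after the previous.
Occurrence 9 is 8 weeks after the first.
8 weeks = 56 days
2007-09-10 + 56 days = 2007-11-05

2007-11-05


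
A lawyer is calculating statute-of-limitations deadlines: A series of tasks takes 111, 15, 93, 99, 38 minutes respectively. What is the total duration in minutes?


Durations: 111, 15, 93, 99, 38
Running sum: 111
+ 15 = 126
+ 93 = 219
+ 99 = 318
+ 38 = 356
Total duration: 356 minutes
That is 5 hours and 56 minutes

356


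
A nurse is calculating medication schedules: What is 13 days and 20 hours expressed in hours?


Days: 13
Extra hours: 20
Hours per day: 24
Days to hours: 13 x 24 = 312
Total: 312 + 20 = 332

332


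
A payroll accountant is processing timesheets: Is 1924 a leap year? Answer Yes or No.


Year: 1924
Divisible by 4? 1924 / 4 = 481.0 -> Yes
Divisible by 100? 1924 / 100 = 19.24 -> No
Divisible by 4 but not 100, so it IS a leap year

Yes


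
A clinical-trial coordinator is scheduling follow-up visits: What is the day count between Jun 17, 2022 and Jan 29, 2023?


Start date: 2022-06-17
End date: 2023-01-29
Jun 2022: +14 days
Jul 2022: +31 days
Aug 2022: +31 days
... (5 more months)
Total: 226 days

226


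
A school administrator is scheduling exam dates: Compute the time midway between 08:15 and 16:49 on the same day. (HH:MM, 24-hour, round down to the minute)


Start time: 08:15 = 495 minutes from midnight
End time: 16:49 = 1009 minutes from midnight
Sum: 495 + 1009 = 1504
Midpoint: 1504 / 2 = 752 minutes
Convert: 752 / 60 = 12 hours, 32 minutes
Result: 12:32

12:32


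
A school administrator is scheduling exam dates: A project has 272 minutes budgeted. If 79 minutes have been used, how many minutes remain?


Total budget: 272 minutes
Time used: 79 minutes
Remaining: 272 - 79 = 193 minutes
Percent used: 29.0%
Percent remaining: 71.0%

193


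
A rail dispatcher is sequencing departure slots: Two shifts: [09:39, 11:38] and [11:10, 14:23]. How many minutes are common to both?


Interval A: [579, 698] minutes from midnight
Interval B: [670, 863] minutes from midnight
Overlap start = max(579, 670) = 670
Overlap end = min(698, 863) = 698
Overlap = 698 - 670 = 28 minutes

28


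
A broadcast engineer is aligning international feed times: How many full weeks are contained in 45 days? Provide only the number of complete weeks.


Total days: 45
Days per week: 7
Division: 45 / 7 = 6 remainder 3
Complete weeks: 6
Remaining days: 3

6


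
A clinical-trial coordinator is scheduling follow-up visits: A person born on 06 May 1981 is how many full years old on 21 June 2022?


Birth: 1981-05-06
Reference: 2022-06-21
Year difference: 2022 - 1981 = 41
Has birthday (05-06) occurred by 06-21? Yes
Age in full years: 41

41


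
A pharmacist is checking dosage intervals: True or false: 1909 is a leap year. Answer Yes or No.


Year: 1909
Divisible by 4? 1909 / 4 = 477.25 -> No
Not divisible by 4, so NOT a leap year

No


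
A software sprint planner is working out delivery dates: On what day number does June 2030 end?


Month: June
Year: 2030
June is a 30-day month
Total: 30 days

30


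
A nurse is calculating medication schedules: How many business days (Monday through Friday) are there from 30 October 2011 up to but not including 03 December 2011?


Start: 2011-10-30 (Sunday)
End (exclusive): 2011-12-03 (Saturday)
Total calendar days: 34
Full weeks: 34 // 7 = 4 -> 20 weekdays
Remaining 6 days starting on Sunday:
  Sun(-), Mon(w), Tue(w), Wed(w), Thu(w), Fri(w) -> 5 weekdays
Total business days: 20 + 5 = 25

25


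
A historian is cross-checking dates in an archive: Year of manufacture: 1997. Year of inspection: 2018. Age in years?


Birth year: 1997
Current year: 2018
Age = current year - birth year
Age = 2018 - 1997 = 21

21


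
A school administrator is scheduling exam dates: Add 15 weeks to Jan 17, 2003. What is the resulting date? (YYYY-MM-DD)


Start: 2003-01-17
Weeks to add: 15
Convert to days: 15 x 7 = 105 days
Add 105 days to 2003-01-17
Result: 2003-05-02

2003-05-02


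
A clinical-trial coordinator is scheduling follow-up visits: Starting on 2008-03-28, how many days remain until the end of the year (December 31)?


Start: March 28, 2008
End: December 31, 2008
Days left in March: 3
April: 30
May: 31
June: 30
July: 31
... plus remaining months
Sum of remaining months: 275
Total: 3 + 275 = 278

278


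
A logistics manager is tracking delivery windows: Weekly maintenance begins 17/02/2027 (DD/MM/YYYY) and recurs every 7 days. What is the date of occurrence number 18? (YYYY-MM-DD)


First occurrence: 2027-02-17 (occurrence 1)
Each occurrence is 7 days after the previous.
Occurrence 18 is 17 weeks after the first.
17 weeks = 119 days
2027-02-17 + 119 days = 2027-06-16

2027-06-16


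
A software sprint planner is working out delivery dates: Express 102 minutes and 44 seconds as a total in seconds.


Minutes: 102
Seconds: 44
Convert minutes to seconds: 102 x 60 = 6120
Add remaining seconds: 6120 + 44 = 6164

6164


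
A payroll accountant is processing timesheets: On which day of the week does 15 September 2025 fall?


Date: 2025-09-15
January 1, 2025 is a Wednesday
Day of year: 258
Offset from Jan 1: 257 days
257 mod 7 = 5
Result: Monday

Monday


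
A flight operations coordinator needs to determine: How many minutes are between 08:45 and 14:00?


Start time: 08:45 = 525 minutes from midnight
End time: 14:00 = 840 minutes from midnight
Difference: 840 - 525 = 315 minutes
That is 5 hours and 15 minutes

315


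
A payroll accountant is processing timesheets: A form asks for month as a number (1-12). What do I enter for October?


Calendar month order:
9. September
10. October <--
11. November
October is month number 10

10
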